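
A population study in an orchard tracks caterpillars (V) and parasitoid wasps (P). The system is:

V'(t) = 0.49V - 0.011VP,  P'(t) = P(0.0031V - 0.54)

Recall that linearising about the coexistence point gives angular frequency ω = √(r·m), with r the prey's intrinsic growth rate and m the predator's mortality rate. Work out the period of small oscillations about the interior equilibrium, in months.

Here r = 0.49 and m = 0.54, so r·m = 0.265.
ω = √0.265 = 0.514 per month, hence T = 2π/ω ≈ 12.2 months.

T ≈ 12.2 months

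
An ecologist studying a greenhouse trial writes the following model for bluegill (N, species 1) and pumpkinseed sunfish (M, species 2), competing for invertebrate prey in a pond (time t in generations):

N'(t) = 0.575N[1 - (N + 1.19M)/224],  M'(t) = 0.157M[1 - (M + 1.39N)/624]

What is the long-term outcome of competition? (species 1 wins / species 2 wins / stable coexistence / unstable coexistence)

Compare the nullcline intercepts: K1/α12 = 224/1.19 = 188 < K2 = 624; K2/α21 = 624/1.39 = 449 > K1 = 224.
Since the inequalities point opposite ways, species 2 can invade but species 1 cannot.

species 2 excludes species 1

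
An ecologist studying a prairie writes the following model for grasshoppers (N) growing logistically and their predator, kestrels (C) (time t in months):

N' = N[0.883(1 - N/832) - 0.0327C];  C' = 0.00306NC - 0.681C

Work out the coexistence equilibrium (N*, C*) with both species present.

From dC/dt = 0 with C > 0: 0.00306N* = 0.681, so N* = 223.
Substitute into dN/dt = 0: 0.883(1 - 223/832) = 0.0327C*.
The bracket is 0.733, giving C* = 0.647/0.0327 = 19.8.

N* ≈ 223, C* ≈ 19.8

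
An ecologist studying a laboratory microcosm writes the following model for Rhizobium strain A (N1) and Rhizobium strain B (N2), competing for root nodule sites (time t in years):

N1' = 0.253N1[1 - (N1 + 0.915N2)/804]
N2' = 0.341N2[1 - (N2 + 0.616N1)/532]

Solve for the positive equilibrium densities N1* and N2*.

N1* ≈ 727, N2* ≈ 84.2

Setting both brackets to zero gives the nullclines N1 + 0.915N2 = 804 and 0.616N1 + N2 = 532.
Substituting N2 = 532 - 0.616N1 into the first: N1(1 - 0.915·0.616) = 804 - 0.915·532.
So N1* = 317/0.436 = 727, and then N2* = 532 - 0.616·727 = 84.2.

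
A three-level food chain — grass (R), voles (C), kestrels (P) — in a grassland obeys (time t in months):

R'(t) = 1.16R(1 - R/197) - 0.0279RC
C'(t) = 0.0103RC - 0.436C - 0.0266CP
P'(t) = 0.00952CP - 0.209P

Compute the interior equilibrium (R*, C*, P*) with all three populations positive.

From dP/dt = 0: 0.00952C* = 0.209, so C* = 22.
From dR/dt = 0: 1.16(1 - R*/197) = 0.0279·22, giving R* = 197·(1 - 0.528) = 93.
From dC/dt = 0: 0.0103·93 - 0.436 = 0.0266P*, so P* = 0.522/0.0266 = 19.6.

R* ≈ 93, C* ≈ 22, P* ≈ 19.6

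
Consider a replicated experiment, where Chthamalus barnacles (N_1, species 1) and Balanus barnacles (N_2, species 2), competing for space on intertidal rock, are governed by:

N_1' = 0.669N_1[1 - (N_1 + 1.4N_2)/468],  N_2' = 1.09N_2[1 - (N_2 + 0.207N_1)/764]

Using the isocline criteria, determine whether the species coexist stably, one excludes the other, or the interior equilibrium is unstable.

species 2 excludes species 1

Compare the nullcline intercepts: K1/α12 = 468/1.4 = 334 < K2 = 764; K2/α21 = 764/0.207 = 3690 > K1 = 468.
Since the inequalities point opposite ways, species 2 can invade but species 1 cannot.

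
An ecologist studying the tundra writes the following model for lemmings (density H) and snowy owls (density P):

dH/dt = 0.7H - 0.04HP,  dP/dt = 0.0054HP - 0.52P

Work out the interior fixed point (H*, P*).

Set dP/dt = 0 with P > 0: 0.0054H - 0.52 = 0, so H* = 0.52/0.0054 = 96.3.
Set dH/dt = 0 with H > 0: 0.7 - 0.04P = 0, so P* = 0.7/0.04 = 17.5.

H* ≈ 96.3, P* ≈ 17.5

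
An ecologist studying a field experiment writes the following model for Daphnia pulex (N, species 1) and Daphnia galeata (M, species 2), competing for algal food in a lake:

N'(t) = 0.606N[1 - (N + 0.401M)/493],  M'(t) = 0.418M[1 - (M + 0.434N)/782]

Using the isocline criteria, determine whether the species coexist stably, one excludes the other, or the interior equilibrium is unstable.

stable coexistence

Compare the nullcline intercepts: K1/α12 = 493/0.401 = 1230 > K2 = 782; K2/α21 = 782/0.434 = 1800 > K1 = 493.
Since both inequalities hold, each species can invade when rare, so the interior equilibrium is stable.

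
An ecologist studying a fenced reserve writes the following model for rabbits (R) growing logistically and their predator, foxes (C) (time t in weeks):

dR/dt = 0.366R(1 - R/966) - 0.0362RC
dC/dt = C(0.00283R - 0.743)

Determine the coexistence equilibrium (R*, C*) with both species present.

From dC/dt = 0 with C > 0: 0.00283R* = 0.743, so R* = 263.
Substitute into dR/dt = 0: 0.366(1 - 263/966) = 0.0362C*.
The bracket is 0.728, giving C* = 0.267/0.0362 = 7.36.

R* ≈ 263, C* ≈ 7.36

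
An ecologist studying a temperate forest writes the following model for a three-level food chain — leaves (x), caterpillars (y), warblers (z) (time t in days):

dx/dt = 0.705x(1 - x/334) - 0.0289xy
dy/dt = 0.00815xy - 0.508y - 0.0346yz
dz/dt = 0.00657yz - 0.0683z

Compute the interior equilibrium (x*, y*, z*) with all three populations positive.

x* ≈ 192, y* ≈ 10.4, z* ≈ 30.5

From dz/dt = 0: 0.00657y* = 0.0683, so y* = 10.4.
From dx/dt = 0: 0.705(1 - x*/334) = 0.0289·10.4, giving x* = 334·(1 - 0.426) = 192.
From dy/dt = 0: 0.00815·192 - 0.508 = 0.0346z*, so z* = 1.05/0.0346 = 30.5.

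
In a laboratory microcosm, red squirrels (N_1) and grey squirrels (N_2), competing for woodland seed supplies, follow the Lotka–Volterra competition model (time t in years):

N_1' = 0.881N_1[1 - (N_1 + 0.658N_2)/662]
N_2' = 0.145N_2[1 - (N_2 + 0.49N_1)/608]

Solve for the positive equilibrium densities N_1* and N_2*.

Setting both brackets to zero gives the nullclines N_1 + 0.658N_2 = 662 and 0.49N_1 + N_2 = 608.
Substituting N_2 = 608 - 0.49N_1 into the first: N_1(1 - 0.658·0.49) = 662 - 0.658·608.
So N_1* = 262/0.678 = 387, and then N_2* = 608 - 0.49·387 = 419.

N_1* ≈ 387, N_2* ≈ 419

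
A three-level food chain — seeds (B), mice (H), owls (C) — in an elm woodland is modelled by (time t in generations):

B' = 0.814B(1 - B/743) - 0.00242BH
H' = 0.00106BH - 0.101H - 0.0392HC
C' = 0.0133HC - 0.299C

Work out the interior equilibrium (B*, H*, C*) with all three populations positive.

B* ≈ 693, H* ≈ 22.5, C* ≈ 16.2

From dC/dt = 0: 0.0133H* = 0.299, so H* = 22.5.
From dB/dt = 0: 0.814(1 - B*/743) = 0.00242·22.5, giving B* = 743·(1 - 0.0668) = 693.
From dH/dt = 0: 0.00106·693 - 0.101 = 0.0392C*, so C* = 0.634/0.0392 = 16.2.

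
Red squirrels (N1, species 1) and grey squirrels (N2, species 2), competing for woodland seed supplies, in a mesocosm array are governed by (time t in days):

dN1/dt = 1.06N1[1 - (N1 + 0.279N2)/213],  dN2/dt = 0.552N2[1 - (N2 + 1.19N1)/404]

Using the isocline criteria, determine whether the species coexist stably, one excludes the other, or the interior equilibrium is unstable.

Compare the nullcline intercepts: K1/α12 = 213/0.279 = 763 > K2 = 404; K2/α21 = 404/1.19 = 339 > K1 = 213.
Since both inequalities hold, each species can invade when rare, so the interior equilibrium is stable.

stable coexistence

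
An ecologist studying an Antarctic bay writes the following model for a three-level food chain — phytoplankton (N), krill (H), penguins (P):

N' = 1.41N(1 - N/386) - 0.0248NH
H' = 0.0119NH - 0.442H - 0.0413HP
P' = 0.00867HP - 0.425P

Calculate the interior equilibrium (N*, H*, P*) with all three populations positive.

From dP/dt = 0: 0.00867H* = 0.425, so H* = 49.
From dN/dt = 0: 1.41(1 - N*/386) = 0.0248·49, giving N* = 386·(1 - 0.862) = 53.2.
From dH/dt = 0: 0.0119·53.2 - 0.442 = 0.0413P*, so P* = 0.191/0.0413 = 4.63.

N* ≈ 53.2, H* ≈ 49, P* ≈ 4.63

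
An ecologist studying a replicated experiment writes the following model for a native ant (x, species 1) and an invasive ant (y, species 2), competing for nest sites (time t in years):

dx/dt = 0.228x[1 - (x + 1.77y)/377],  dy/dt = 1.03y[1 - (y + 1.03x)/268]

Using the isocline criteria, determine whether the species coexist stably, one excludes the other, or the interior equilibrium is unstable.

Compare the nullcline intercepts: K1/α12 = 377/1.77 = 213 < K2 = 268; K2/α21 = 268/1.03 = 260 < K1 = 377.
Since both are reversed, neither can invade when rare; the interior point is a saddle.

unstable coexistence (outcome depends on initial conditions)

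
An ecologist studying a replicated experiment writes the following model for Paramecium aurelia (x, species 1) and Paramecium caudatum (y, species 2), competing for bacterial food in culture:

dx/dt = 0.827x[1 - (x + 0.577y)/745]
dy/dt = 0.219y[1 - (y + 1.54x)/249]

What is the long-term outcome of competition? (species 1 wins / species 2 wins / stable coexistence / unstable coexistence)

species 1 excludes species 2

Compare the nullcline intercepts: K1/α12 = 745/0.577 = 1290 > K2 = 249; K2/α21 = 249/1.54 = 162 < K1 = 745.
Since the inequalities point opposite ways, species 1 can invade but species 2 cannot.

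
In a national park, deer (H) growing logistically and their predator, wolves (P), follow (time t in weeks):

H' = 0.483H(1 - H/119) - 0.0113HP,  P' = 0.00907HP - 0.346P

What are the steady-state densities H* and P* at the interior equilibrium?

From dP/dt = 0 with P > 0: 0.00907H* = 0.346, so H* = 38.1.
Substitute into dH/dt = 0: 0.483(1 - 38.1/119) = 0.0113P*.
The bracket is 0.679, giving P* = 0.328/0.0113 = 29.

H* ≈ 38.1, P* ≈ 29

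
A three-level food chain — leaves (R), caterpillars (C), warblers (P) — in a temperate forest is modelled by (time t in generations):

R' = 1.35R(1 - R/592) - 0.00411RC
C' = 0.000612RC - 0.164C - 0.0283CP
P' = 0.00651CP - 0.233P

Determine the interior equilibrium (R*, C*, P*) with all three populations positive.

From dP/dt = 0: 0.00651C* = 0.233, so C* = 35.8.
From dR/dt = 0: 1.35(1 - R*/592) = 0.00411·35.8, giving R* = 592·(1 - 0.109) = 527.
From dC/dt = 0: 0.000612·527 - 0.164 = 0.0283P*, so P* = 0.159/0.0283 = 5.61.

R* ≈ 527, C* ≈ 35.8, P* ≈ 5.61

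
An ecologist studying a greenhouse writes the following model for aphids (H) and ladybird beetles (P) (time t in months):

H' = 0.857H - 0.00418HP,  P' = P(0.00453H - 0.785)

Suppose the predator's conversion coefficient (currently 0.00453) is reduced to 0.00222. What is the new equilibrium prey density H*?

At the interior fixed point, setting dP/dt = 0 with P > 0 fixes H* = (predator death rate)/(HP coefficient) — independent of the other coefficients.
With the change, H* = 0.785/0.00222 = 354; it rises from 173.

H* ≈ 354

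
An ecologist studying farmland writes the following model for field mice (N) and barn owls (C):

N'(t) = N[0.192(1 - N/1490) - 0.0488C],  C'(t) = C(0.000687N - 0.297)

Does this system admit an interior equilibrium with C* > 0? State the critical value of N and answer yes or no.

The predator equation gives dC/dt > 0 only when N > 0.297/0.000687 = 432.
Without the predator, N → K = 1490. Since 1490 > 432, the predator can invade and persist.

Threshold N = 432; K > 432, so yes, the predator persists.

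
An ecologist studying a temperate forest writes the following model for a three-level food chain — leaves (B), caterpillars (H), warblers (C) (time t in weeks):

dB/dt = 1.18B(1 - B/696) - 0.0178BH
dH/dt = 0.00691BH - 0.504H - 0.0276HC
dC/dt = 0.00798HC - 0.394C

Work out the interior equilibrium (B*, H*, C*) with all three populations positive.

B* ≈ 178, H* ≈ 49.4, C* ≈ 26.2

From dC/dt = 0: 0.00798H* = 0.394, so H* = 49.4.
From dB/dt = 0: 1.18(1 - B*/696) = 0.0178·49.4, giving B* = 696·(1 - 0.745) = 178.
From dH/dt = 0: 0.00691·178 - 0.504 = 0.0276C*, so C* = 0.723/0.0276 = 26.2.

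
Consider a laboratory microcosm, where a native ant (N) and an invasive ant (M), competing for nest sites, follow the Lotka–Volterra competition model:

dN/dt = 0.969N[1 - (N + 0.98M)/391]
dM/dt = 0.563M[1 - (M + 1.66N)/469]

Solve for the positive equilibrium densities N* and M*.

N* ≈ 109, M* ≈ 287

Setting both brackets to zero gives the nullclines N + 0.98M = 391 and 1.66N + M = 469.
Substituting M = 469 - 1.66N into the first: N(1 - 0.98·1.66) = 391 - 0.98·469.
So N* = -68.6/-0.627 = 109, and then M* = 469 - 1.66·109 = 287.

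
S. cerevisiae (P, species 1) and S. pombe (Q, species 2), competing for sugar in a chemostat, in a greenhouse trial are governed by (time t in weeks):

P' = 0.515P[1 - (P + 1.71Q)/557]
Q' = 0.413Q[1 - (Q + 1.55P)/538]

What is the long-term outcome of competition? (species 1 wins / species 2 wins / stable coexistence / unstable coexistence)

unstable coexistence (outcome depends on initial conditions)

Compare the nullcline intercepts: K1/α12 = 557/1.71 = 326 < K2 = 538; K2/α21 = 538/1.55 = 347 < K1 = 557.
Since both are reversed, neither can invade when rare; the interior point is a saddle.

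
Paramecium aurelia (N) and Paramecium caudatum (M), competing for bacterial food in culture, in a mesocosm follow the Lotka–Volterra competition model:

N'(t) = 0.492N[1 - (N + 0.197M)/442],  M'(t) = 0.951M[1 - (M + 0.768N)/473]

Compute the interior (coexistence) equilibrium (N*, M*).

N* ≈ 411, M* ≈ 157

Setting both brackets to zero gives the nullclines N + 0.197M = 442 and 0.768N + M = 473.
Substituting M = 473 - 0.768N into the first: N(1 - 0.197·0.768) = 442 - 0.197·473.
So N* = 349/0.849 = 411, and then M* = 473 - 0.768·411 = 157.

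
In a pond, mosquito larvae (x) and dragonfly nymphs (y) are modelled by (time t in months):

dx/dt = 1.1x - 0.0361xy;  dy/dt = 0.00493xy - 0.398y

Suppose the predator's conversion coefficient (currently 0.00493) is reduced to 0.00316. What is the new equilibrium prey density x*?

At the interior fixed point, setting dy/dt = 0 with y > 0 fixes x* = (predator death rate)/(xy coefficient) — independent of the other coefficients.
With the change, x* = 0.398/0.00316 = 126; it rises from 80.7.

x* ≈ 126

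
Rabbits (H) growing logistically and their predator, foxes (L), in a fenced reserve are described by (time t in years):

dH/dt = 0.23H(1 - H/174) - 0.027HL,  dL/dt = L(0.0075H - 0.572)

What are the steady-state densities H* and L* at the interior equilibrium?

From dL/dt = 0 with L > 0: 0.0075H* = 0.572, so H* = 76.3.
Substitute into dH/dt = 0: 0.23(1 - 76.3/174) = 0.027L*.
The bracket is 0.562, giving L* = 0.129/0.027 = 4.78.

H* ≈ 76.3, L* ≈ 4.78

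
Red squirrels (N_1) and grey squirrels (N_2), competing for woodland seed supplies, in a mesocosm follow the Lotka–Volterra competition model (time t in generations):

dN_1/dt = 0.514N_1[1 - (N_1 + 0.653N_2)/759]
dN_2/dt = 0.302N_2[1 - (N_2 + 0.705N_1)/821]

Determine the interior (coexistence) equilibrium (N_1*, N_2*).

N_1* ≈ 413, N_2* ≈ 530

Setting both brackets to zero gives the nullclines N_1 + 0.653N_2 = 759 and 0.705N_1 + N_2 = 821.
Substituting N_2 = 821 - 0.705N_1 into the first: N_1(1 - 0.653·0.705) = 759 - 0.653·821.
So N_1* = 223/0.54 = 413, and then N_2* = 821 - 0.705·413 = 530.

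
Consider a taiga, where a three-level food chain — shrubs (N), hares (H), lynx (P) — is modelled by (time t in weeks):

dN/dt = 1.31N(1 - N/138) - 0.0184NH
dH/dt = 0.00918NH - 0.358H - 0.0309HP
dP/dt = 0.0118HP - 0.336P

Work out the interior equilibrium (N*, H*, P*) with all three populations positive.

From dP/dt = 0: 0.0118H* = 0.336, so H* = 28.5.
From dN/dt = 0: 1.31(1 - N*/138) = 0.0184·28.5, giving N* = 138·(1 - 0.4) = 82.8.
From dH/dt = 0: 0.00918·82.8 - 0.358 = 0.0309P*, so P* = 0.402/0.0309 = 13.

N* ≈ 82.8, H* ≈ 28.5, P* ≈ 13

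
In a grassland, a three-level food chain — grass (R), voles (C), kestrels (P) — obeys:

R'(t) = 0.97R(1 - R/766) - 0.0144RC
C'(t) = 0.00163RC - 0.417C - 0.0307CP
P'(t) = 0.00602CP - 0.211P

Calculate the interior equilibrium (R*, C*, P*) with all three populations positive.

From dP/dt = 0: 0.00602C* = 0.211, so C* = 35.
From dR/dt = 0: 0.97(1 - R*/766) = 0.0144·35, giving R* = 766·(1 - 0.52) = 367.
From dC/dt = 0: 0.00163·367 - 0.417 = 0.0307P*, so P* = 0.182/0.0307 = 5.93.

R* ≈ 367, C* ≈ 35, P* ≈ 5.93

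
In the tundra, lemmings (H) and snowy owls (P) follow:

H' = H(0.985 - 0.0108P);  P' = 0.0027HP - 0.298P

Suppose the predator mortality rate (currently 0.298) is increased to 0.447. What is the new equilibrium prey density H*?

At the interior fixed point, setting dP/dt = 0 with P > 0 fixes H* = (predator death rate)/(HP coefficient) — independent of the other coefficients.
With the change, H* = 0.447/0.0027 = 166; it rises from 110.

H* ≈ 166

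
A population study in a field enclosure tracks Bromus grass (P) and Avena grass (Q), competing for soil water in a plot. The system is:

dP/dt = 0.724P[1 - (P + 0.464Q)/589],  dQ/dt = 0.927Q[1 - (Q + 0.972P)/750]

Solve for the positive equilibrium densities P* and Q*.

P* ≈ 439, Q* ≈ 323

Setting both brackets to zero gives the nullclines P + 0.464Q = 589 and 0.972P + Q = 750.
Substituting Q = 750 - 0.972P into the first: P(1 - 0.464·0.972) = 589 - 0.464·750.
So P* = 241/0.549 = 439, and then Q* = 750 - 0.972·439 = 323.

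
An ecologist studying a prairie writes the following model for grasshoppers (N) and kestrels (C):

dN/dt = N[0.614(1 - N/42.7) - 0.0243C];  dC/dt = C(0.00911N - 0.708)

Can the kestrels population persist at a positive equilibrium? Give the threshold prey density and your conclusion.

Threshold N = 77.7; K < 77.7, so no, the predator goes extinct.

The predator equation gives dC/dt > 0 only when N > 0.708/0.00911 = 77.7.
Without the predator, N → K = 42.7. Since 42.7 < 77.7, the predator cannot invade.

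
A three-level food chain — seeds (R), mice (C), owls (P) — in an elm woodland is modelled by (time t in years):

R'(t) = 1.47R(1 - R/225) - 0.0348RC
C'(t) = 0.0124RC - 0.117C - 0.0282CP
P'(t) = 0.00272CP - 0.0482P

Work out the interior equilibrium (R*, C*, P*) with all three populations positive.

R* ≈ 131, C* ≈ 17.7, P* ≈ 53.3

From dP/dt = 0: 0.00272C* = 0.0482, so C* = 17.7.
From dR/dt = 0: 1.47(1 - R*/225) = 0.0348·17.7, giving R* = 225·(1 - 0.42) = 131.
From dC/dt = 0: 0.0124·131 - 0.117 = 0.0282P*, so P* = 1.5/0.0282 = 53.3.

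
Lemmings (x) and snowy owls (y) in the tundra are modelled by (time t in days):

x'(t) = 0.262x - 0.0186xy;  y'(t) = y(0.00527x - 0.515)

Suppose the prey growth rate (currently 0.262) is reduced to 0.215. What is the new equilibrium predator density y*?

y* ≈ 11.6

At the interior fixed point, setting dx/dt = 0 with x > 0 fixes y* = (prey growth rate)/(xy coefficient) — independent of the other coefficients.
With the change, y* = 0.215/0.0186 = 11.6; it falls from 14.1.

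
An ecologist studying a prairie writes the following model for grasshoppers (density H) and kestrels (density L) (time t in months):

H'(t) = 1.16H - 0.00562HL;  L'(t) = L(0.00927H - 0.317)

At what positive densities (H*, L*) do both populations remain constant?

Set dL/dt = 0 with L > 0: 0.00927H - 0.317 = 0, so H* = 0.317/0.00927 = 34.2.
Set dH/dt = 0 with H > 0: 1.16 - 0.00562L = 0, so L* = 1.16/0.00562 = 206.

H* ≈ 34.2, L* ≈ 206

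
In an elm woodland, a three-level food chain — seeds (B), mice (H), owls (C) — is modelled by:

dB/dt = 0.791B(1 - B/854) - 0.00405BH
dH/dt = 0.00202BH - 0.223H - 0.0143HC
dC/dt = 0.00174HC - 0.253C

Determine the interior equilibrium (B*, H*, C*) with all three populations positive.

From dC/dt = 0: 0.00174H* = 0.253, so H* = 145.
From dB/dt = 0: 0.791(1 - B*/854) = 0.00405·145, giving B* = 854·(1 - 0.744) = 218.
From dH/dt = 0: 0.00202·218 - 0.223 = 0.0143C*, so C* = 0.218/0.0143 = 15.2.

B* ≈ 218, H* ≈ 145, C* ≈ 15.2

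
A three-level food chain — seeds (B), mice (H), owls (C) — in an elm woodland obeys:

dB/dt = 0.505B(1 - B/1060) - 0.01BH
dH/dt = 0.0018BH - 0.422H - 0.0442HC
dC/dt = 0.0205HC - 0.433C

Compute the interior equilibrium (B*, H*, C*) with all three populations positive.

From dC/dt = 0: 0.0205H* = 0.433, so H* = 21.1.
From dB/dt = 0: 0.505(1 - B*/1060) = 0.01·21.1, giving B* = 1060·(1 - 0.418) = 617.
From dH/dt = 0: 0.0018·617 - 0.422 = 0.0442C*, so C* = 0.688/0.0442 = 15.6.

B* ≈ 617, H* ≈ 21.1, C* ≈ 15.6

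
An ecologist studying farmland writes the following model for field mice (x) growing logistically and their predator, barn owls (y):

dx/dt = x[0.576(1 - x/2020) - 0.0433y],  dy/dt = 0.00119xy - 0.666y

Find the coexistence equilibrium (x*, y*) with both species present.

From dy/dt = 0 with y > 0: 0.00119x* = 0.666, so x* = 560.
Substitute into dx/dt = 0: 0.576(1 - 560/2020) = 0.0433y*.
The bracket is 0.723, giving y* = 0.416/0.0433 = 9.62.

x* ≈ 560, y* ≈ 9.62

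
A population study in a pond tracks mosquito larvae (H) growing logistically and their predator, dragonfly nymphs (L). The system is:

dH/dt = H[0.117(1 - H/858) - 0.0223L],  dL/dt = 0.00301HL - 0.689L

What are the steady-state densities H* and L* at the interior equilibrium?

H* ≈ 229, L* ≈ 3.85

From dL/dt = 0 with L > 0: 0.00301H* = 0.689, so H* = 229.
Substitute into dH/dt = 0: 0.117(1 - 229/858) = 0.0223L*.
The bracket is 0.733, giving L* = 0.0858/0.0223 = 3.85.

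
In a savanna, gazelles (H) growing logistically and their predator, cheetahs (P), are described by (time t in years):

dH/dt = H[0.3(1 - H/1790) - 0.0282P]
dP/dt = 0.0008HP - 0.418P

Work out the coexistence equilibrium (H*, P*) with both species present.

H* ≈ 522, P* ≈ 7.53

From dP/dt = 0 with P > 0: 0.0008H* = 0.418, so H* = 522.
Substitute into dH/dt = 0: 0.3(1 - 522/1790) = 0.0282P*.
The bracket is 0.708, giving P* = 0.212/0.0282 = 7.53.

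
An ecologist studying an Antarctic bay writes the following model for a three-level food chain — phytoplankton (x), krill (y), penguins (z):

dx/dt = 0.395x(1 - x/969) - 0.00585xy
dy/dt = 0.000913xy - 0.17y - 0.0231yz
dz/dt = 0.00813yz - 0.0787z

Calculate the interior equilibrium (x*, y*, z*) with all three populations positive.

x* ≈ 830, y* ≈ 9.68, z* ≈ 25.4

From dz/dt = 0: 0.00813y* = 0.0787, so y* = 9.68.
From dx/dt = 0: 0.395(1 - x*/969) = 0.00585·9.68, giving x* = 969·(1 - 0.143) = 830.
From dy/dt = 0: 0.000913·830 - 0.17 = 0.0231z*, so z* = 0.588/0.0231 = 25.4.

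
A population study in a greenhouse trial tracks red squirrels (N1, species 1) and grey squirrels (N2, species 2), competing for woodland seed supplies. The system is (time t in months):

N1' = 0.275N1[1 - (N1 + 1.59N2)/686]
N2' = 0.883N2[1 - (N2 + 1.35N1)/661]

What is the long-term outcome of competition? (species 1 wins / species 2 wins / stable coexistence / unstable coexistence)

unstable coexistence (outcome depends on initial conditions)

Compare the nullcline intercepts: K1/α12 = 686/1.59 = 431 < K2 = 661; K2/α21 = 661/1.35 = 490 < K1 = 686.
Since both are reversed, neither can invade when rare; the interior point is a saddle.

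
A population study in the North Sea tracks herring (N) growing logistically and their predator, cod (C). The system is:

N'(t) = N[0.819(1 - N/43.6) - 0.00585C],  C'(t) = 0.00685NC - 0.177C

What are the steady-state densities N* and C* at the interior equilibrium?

From dC/dt = 0 with C > 0: 0.00685N* = 0.177, so N* = 25.8.
Substitute into dN/dt = 0: 0.819(1 - 25.8/43.6) = 0.00585C*.
The bracket is 0.407, giving C* = 0.334/0.00585 = 57.

N* ≈ 25.8, C* ≈ 57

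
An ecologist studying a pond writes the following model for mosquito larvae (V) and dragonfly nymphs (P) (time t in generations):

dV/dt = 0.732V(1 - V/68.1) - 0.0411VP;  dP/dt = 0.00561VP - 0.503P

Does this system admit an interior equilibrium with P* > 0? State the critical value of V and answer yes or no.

Threshold V = 89.7; K < 89.7, so no, the predator goes extinct.

The predator equation gives dP/dt > 0 only when V > 0.503/0.00561 = 89.7.
Without the predator, V → K = 68.1. Since 68.1 < 89.7, the predator cannot invade.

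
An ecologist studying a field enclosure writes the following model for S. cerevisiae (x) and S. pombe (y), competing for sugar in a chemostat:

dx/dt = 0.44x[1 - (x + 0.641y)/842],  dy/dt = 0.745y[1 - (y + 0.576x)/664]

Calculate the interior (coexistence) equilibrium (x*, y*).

Setting both brackets to zero gives the nullclines x + 0.641y = 842 and 0.576x + y = 664.
Substituting y = 664 - 0.576x into the first: x(1 - 0.641·0.576) = 842 - 0.641·664.
So x* = 416/0.631 = 660, and then y* = 664 - 0.576·660 = 284.

x* ≈ 660, y* ≈ 284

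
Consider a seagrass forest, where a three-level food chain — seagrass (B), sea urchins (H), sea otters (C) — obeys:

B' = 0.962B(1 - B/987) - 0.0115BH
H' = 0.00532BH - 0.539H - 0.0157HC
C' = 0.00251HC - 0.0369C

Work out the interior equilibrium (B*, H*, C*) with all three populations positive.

From dC/dt = 0: 0.00251H* = 0.0369, so H* = 14.7.
From dB/dt = 0: 0.962(1 - B*/987) = 0.0115·14.7, giving B* = 987·(1 - 0.176) = 814.
From dH/dt = 0: 0.00532·814 - 0.539 = 0.0157C*, so C* = 3.79/0.0157 = 241.

B* ≈ 814, H* ≈ 14.7, C* ≈ 241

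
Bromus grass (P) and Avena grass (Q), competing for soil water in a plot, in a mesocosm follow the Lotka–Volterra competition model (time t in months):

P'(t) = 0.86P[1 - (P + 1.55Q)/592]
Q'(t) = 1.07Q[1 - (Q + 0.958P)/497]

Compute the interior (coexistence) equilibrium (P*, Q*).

P* ≈ 368, Q* ≈ 145

Setting both brackets to zero gives the nullclines P + 1.55Q = 592 and 0.958P + Q = 497.
Substituting Q = 497 - 0.958P into the first: P(1 - 1.55·0.958) = 592 - 1.55·497.
So P* = -178/-0.485 = 368, and then Q* = 497 - 0.958·368 = 145.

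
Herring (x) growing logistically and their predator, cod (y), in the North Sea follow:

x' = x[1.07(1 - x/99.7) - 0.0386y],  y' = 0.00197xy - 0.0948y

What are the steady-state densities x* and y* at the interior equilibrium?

x* ≈ 48.1, y* ≈ 14.3

From dy/dt = 0 with y > 0: 0.00197x* = 0.0948, so x* = 48.1.
Substitute into dx/dt = 0: 1.07(1 - 48.1/99.7) = 0.0386y*.
The bracket is 0.517, giving y* = 0.554/0.0386 = 14.3.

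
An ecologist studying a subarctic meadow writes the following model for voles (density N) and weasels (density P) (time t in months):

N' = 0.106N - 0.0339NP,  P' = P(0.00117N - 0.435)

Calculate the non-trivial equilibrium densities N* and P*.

Set dP/dt = 0 with P > 0: 0.00117N - 0.435 = 0, so N* = 0.435/0.00117 = 372.
Set dN/dt = 0 with N > 0: 0.106 - 0.0339P = 0, so P* = 0.106/0.0339 = 3.13.

N* ≈ 372, P* ≈ 3.13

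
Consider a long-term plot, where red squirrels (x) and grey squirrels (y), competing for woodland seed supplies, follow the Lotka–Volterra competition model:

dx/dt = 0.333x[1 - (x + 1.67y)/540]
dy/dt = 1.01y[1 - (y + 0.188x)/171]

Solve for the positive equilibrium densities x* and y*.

Setting both brackets to zero gives the nullclines x + 1.67y = 540 and 0.188x + y = 171.
Substituting y = 171 - 0.188x into the first: x(1 - 1.67·0.188) = 540 - 1.67·171.
So x* = 254/0.686 = 371, and then y* = 171 - 0.188·371 = 101.

x* ≈ 371, y* ≈ 101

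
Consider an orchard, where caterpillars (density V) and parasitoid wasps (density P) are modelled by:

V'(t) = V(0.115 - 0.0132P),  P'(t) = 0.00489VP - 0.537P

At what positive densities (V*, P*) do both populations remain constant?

Set dP/dt = 0 with P > 0: 0.00489V - 0.537 = 0, so V* = 0.537/0.00489 = 110.
Set dV/dt = 0 with V > 0: 0.115 - 0.0132P = 0, so P* = 0.115/0.0132 = 8.71.

V* ≈ 110, P* ≈ 8.71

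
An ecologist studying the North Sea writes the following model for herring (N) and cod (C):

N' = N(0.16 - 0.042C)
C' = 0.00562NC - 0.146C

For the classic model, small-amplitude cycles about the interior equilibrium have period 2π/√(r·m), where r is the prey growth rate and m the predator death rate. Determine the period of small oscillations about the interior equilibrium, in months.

T ≈ 41.1 months

Here r = 0.16 and m = 0.146, so r·m = 0.0234.
ω = √0.0234 = 0.153 per month, hence T = 2π/ω ≈ 41.1 months.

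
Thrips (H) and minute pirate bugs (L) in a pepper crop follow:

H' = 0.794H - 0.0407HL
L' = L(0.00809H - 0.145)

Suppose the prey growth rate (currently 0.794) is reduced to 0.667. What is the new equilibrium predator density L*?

L* ≈ 16.4

At the interior fixed point, setting dH/dt = 0 with H > 0 fixes L* = (prey growth rate)/(HL coefficient) — independent of the other coefficients.
With the change, L* = 0.667/0.0407 = 16.4; it falls from 19.5.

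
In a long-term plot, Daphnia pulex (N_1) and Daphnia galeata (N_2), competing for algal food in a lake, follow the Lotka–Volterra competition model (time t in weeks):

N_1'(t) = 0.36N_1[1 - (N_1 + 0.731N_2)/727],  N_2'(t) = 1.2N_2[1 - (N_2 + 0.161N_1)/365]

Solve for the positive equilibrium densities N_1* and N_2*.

Setting both brackets to zero gives the nullclines N_1 + 0.731N_2 = 727 and 0.161N_1 + N_2 = 365.
Substituting N_2 = 365 - 0.161N_1 into the first: N_1(1 - 0.731·0.161) = 727 - 0.731·365.
So N_1* = 460/0.882 = 522, and then N_2* = 365 - 0.161·522 = 281.

N_1* ≈ 522, N_2* ≈ 281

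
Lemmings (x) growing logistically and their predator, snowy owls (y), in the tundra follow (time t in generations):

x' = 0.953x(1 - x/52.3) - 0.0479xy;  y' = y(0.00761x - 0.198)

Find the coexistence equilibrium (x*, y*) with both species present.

x* ≈ 26, y* ≈ 10

From dy/dt = 0 with y > 0: 0.00761x* = 0.198, so x* = 26.
Substitute into dx/dt = 0: 0.953(1 - 26/52.3) = 0.0479y*.
The bracket is 0.503, giving y* = 0.479/0.0479 = 10.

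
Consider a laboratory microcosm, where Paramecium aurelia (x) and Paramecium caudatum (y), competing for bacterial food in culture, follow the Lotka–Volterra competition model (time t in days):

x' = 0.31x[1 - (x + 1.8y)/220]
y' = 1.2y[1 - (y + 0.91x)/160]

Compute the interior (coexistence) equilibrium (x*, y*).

x* ≈ 107, y* ≈ 63

Setting both brackets to zero gives the nullclines x + 1.8y = 220 and 0.91x + y = 160.
Substituting y = 160 - 0.91x into the first: x(1 - 1.8·0.91) = 220 - 1.8·160.
So x* = -68/-0.638 = 107, and then y* = 160 - 0.91·107 = 63.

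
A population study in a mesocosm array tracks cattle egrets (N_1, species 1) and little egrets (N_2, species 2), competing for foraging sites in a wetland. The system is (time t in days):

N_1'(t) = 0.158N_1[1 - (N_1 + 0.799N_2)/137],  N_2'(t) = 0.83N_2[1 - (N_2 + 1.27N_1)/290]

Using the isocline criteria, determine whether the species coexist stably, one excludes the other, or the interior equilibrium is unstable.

Compare the nullcline intercepts: K1/α12 = 137/0.799 = 171 < K2 = 290; K2/α21 = 290/1.27 = 228 > K1 = 137.
Since the inequalities point opposite ways, species 2 can invade but species 1 cannot.

species 2 excludes species 1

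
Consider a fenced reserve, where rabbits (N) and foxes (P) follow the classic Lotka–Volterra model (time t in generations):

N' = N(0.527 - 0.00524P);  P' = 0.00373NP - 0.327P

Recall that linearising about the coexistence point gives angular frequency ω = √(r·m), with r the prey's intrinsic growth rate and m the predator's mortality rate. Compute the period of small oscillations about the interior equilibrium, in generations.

Here r = 0.527 and m = 0.327, so r·m = 0.172.
ω = √0.172 = 0.415 per generation, hence T = 2π/ω ≈ 15.1 generations.

T ≈ 15.1 generations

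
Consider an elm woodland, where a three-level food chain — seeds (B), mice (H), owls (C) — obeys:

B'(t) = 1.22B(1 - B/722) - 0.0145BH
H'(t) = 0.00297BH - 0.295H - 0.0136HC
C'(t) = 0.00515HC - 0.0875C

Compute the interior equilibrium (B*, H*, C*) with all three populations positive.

From dC/dt = 0: 0.00515H* = 0.0875, so H* = 17.
From dB/dt = 0: 1.22(1 - B*/722) = 0.0145·17, giving B* = 722·(1 - 0.202) = 576.
From dH/dt = 0: 0.00297·576 - 0.295 = 0.0136C*, so C* = 1.42/0.0136 = 104.

B* ≈ 576, H* ≈ 17, C* ≈ 104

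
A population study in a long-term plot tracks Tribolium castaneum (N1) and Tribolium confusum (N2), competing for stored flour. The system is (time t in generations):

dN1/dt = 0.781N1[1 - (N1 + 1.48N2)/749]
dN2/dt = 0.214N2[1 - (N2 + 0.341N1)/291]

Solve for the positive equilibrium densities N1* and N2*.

Setting both brackets to zero gives the nullclines N1 + 1.48N2 = 749 and 0.341N1 + N2 = 291.
Substituting N2 = 291 - 0.341N1 into the first: N1(1 - 1.48·0.341) = 749 - 1.48·291.
So N1* = 318/0.495 = 643, and then N2* = 291 - 0.341·643 = 71.9.

N1* ≈ 643, N2* ≈ 71.9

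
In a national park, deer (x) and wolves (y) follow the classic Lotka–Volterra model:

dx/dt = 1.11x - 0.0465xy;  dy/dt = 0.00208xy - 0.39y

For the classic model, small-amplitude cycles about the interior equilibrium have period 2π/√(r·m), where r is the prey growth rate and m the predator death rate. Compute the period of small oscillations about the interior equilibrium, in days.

T ≈ 9.55 days

Here r = 1.11 and m = 0.39, so r·m = 0.433.
ω = √0.433 = 0.658 per day, hence T = 2π/ω ≈ 9.55 days.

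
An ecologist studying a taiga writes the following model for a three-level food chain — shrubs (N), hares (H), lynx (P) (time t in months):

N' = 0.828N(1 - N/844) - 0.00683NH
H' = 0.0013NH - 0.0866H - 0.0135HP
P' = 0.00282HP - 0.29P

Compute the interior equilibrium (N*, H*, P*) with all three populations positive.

N* ≈ 128, H* ≈ 103, P* ≈ 5.92

From dP/dt = 0: 0.00282H* = 0.29, so H* = 103.
From dN/dt = 0: 0.828(1 - N*/844) = 0.00683·103, giving N* = 844·(1 - 0.848) = 128.
From dH/dt = 0: 0.0013·128 - 0.0866 = 0.0135P*, so P* = 0.0799/0.0135 = 5.92.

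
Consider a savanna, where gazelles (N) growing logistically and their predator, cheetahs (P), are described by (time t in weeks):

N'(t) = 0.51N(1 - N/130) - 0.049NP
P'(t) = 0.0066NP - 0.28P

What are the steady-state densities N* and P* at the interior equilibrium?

N* ≈ 42.4, P* ≈ 7.01

From dP/dt = 0 with P > 0: 0.0066N* = 0.28, so N* = 42.4.
Substitute into dN/dt = 0: 0.51(1 - 42.4/130) = 0.049P*.
The bracket is 0.674, giving P* = 0.344/0.049 = 7.01.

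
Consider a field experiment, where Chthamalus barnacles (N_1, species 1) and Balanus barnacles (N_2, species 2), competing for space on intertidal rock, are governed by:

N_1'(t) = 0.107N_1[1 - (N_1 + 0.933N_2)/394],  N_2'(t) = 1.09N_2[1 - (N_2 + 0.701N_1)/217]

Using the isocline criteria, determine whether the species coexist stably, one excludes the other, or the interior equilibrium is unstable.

Compare the nullcline intercepts: K1/α12 = 394/0.933 = 422 > K2 = 217; K2/α21 = 217/0.701 = 310 < K1 = 394.
Since the inequalities point opposite ways, species 1 can invade but species 2 cannot.

species 1 excludes species 2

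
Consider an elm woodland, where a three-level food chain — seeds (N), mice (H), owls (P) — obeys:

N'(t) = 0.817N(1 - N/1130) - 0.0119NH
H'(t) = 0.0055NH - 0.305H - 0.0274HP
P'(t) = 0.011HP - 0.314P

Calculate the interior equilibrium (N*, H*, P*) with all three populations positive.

N* ≈ 660, H* ≈ 28.5, P* ≈ 121

From dP/dt = 0: 0.011H* = 0.314, so H* = 28.5.
From dN/dt = 0: 0.817(1 - N*/1130) = 0.0119·28.5, giving N* = 1130·(1 - 0.416) = 660.
From dH/dt = 0: 0.0055·660 - 0.305 = 0.0274P*, so P* = 3.33/0.0274 = 121.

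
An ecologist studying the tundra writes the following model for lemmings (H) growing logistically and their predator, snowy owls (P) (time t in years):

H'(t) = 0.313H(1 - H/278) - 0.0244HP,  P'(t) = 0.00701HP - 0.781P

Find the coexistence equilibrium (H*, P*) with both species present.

From dP/dt = 0 with P > 0: 0.00701H* = 0.781, so H* = 111.
Substitute into dH/dt = 0: 0.313(1 - 111/278) = 0.0244P*.
The bracket is 0.599, giving P* = 0.188/0.0244 = 7.69.

H* ≈ 111, P* ≈ 7.69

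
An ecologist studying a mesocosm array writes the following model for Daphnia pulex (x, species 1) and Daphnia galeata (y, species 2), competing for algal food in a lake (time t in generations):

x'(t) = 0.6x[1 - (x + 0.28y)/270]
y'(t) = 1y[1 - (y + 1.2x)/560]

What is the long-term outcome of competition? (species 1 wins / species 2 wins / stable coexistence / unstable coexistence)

stable coexistence

Compare the nullcline intercepts: K1/α12 = 270/0.28 = 964 > K2 = 560; K2/α21 = 560/1.2 = 467 > K1 = 270.
Since both inequalities hold, each species can invade when rare, so the interior equilibrium is stable.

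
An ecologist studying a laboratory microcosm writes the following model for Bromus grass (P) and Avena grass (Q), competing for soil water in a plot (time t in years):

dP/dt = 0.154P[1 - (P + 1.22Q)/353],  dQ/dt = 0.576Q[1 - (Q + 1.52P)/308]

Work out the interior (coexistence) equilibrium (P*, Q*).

P* ≈ 26.6, Q* ≈ 268

Setting both brackets to zero gives the nullclines P + 1.22Q = 353 and 1.52P + Q = 308.
Substituting Q = 308 - 1.52P into the first: P(1 - 1.22·1.52) = 353 - 1.22·308.
So P* = -22.8/-0.854 = 26.6, and then Q* = 308 - 1.52·26.6 = 268.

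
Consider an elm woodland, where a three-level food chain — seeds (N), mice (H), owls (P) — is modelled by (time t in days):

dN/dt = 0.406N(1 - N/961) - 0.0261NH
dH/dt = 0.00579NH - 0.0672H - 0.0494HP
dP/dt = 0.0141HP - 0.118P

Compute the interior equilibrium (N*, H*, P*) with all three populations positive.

From dP/dt = 0: 0.0141H* = 0.118, so H* = 8.37.
From dN/dt = 0: 0.406(1 - N*/961) = 0.0261·8.37, giving N* = 961·(1 - 0.538) = 444.
From dH/dt = 0: 0.00579·444 - 0.0672 = 0.0494P*, so P* = 2.5/0.0494 = 50.7.

N* ≈ 444, H* ≈ 8.37, P* ≈ 50.7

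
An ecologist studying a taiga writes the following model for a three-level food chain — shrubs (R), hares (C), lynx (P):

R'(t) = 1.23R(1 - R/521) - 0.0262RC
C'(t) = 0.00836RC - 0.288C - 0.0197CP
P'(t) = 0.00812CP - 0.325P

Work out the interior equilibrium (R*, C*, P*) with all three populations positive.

R* ≈ 76.8, C* ≈ 40, P* ≈ 18

From dP/dt = 0: 0.00812C* = 0.325, so C* = 40.
From dR/dt = 0: 1.23(1 - R*/521) = 0.0262·40, giving R* = 521·(1 - 0.853) = 76.8.
From dC/dt = 0: 0.00836·76.8 - 0.288 = 0.0197P*, so P* = 0.354/0.0197 = 18.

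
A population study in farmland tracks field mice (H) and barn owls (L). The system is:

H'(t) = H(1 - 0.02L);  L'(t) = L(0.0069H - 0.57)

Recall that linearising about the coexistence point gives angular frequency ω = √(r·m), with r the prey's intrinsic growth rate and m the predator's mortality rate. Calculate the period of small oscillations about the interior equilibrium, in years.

Here r = 1 and m = 0.57, so r·m = 0.57.
ω = √0.57 = 0.755 per year, hence T = 2π/ω ≈ 8.32 years.

T ≈ 8.32 years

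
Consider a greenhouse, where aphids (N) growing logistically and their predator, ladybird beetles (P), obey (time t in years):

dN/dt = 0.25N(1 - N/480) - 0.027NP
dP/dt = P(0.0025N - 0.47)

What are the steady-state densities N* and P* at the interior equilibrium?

From dP/dt = 0 with P > 0: 0.0025N* = 0.47, so N* = 188.
Substitute into dN/dt = 0: 0.25(1 - 188/480) = 0.027P*.
The bracket is 0.608, giving P* = 0.152/0.027 = 5.63.

N* ≈ 188, P* ≈ 5.63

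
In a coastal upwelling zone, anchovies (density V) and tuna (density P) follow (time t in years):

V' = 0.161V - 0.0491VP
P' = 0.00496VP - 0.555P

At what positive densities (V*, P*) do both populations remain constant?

V* ≈ 112, P* ≈ 3.28

Set dP/dt = 0 with P > 0: 0.00496V - 0.555 = 0, so V* = 0.555/0.00496 = 112.
Set dV/dt = 0 with V > 0: 0.161 - 0.0491P = 0, so P* = 0.161/0.0491 = 3.28.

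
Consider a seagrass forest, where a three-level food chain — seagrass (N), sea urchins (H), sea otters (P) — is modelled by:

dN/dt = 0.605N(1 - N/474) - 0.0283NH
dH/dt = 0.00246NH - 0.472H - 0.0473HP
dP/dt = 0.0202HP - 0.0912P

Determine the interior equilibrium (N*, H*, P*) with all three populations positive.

From dP/dt = 0: 0.0202H* = 0.0912, so H* = 4.51.
From dN/dt = 0: 0.605(1 - N*/474) = 0.0283·4.51, giving N* = 474·(1 - 0.211) = 374.
From dH/dt = 0: 0.00246·374 - 0.472 = 0.0473P*, so P* = 0.448/0.0473 = 9.47.

N* ≈ 374, H* ≈ 4.51, P* ≈ 9.47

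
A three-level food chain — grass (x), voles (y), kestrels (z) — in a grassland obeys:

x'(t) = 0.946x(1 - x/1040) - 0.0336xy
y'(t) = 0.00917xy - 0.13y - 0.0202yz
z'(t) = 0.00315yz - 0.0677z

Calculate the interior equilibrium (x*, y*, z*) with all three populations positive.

x* ≈ 246, y* ≈ 21.5, z* ≈ 105

From dz/dt = 0: 0.00315y* = 0.0677, so y* = 21.5.
From dx/dt = 0: 0.946(1 - x*/1040) = 0.0336·21.5, giving x* = 1040·(1 - 0.763) = 246.
From dy/dt = 0: 0.00917·246 - 0.13 = 0.0202z*, so z* = 2.13/0.0202 = 105.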